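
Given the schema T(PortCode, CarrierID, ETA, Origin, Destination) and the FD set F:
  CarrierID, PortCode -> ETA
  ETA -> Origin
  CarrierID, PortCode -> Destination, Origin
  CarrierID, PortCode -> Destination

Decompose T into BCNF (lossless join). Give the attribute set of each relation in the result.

Candidate key of the original relation: {CarrierID, PortCode}.
{CarrierID, Destination, ETA, Origin, PortCode}: {ETA} determines {ETA, Origin} here but is not a superkey — split on ETA -> Origin, giving {ETA, Origin} and {CarrierID, Destination, ETA, PortCode}.
{ETA, Origin}: every determinant is a superkey — BCNF.
{CarrierID, Destination, ETA, PortCode}: every determinant is a superkey — BCNF.

{CarrierID, Destination, ETA, PortCode}; {ETA, Origin}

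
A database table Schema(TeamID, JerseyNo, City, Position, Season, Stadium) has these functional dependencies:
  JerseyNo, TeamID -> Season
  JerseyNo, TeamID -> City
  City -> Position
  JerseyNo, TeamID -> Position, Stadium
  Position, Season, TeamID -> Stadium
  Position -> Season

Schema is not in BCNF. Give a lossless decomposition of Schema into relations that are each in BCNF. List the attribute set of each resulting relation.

Candidate key of the original relation: {JerseyNo, TeamID}.
{City, JerseyNo, Position, Season, Stadium, TeamID}: {City} determines {City, Position, Season} here but is not a superkey — split on City -> Position, Season, giving {City, Position, Season} and {City, JerseyNo, Stadium, TeamID}.
{City, Position, Season}: {Position} determines {Position, Season} here but is not a superkey — split on Position -> Season, giving {Position, Season} and {City, Position}.
{Position, Season}: every determinant is a superkey — BCNF.
{City, Position}: every determinant is a superkey — BCNF.
{City, JerseyNo, Stadium, TeamID}: {City, TeamID} determines {City, Stadium, TeamID} here but is not a superkey — split on City, TeamID -> Stadium, giving {City, Stadium, TeamID} and {City, JerseyNo, TeamID}.
{City, Stadium, TeamID}: every determinant is a superkey — BCNF.
{City, JerseyNo, TeamID}: every determinant is a superkey — BCNF.

{City, JerseyNo, TeamID}; {City, Position}; {City, Stadium, TeamID}; {Position, Season}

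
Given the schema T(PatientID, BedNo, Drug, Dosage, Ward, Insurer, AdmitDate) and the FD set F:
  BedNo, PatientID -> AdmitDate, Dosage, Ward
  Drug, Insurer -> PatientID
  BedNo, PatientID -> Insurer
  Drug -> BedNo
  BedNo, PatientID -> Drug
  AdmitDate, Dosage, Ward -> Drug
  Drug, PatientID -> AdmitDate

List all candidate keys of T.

{AdmitDate, Dosage, Insurer, Ward}, {AdmitDate, Dosage, PatientID, Ward}, {BedNo, PatientID}, {Drug, Insurer}, {Drug, PatientID}

{BedNo, PatientID} is a candidate key since {BedNo, PatientID}⁺ = {AdmitDate, BedNo, Dosage, Drug, Insurer, PatientID, Ward} covers every attribute.
{Drug, Insurer} is a candidate key since {Drug, Insurer}⁺ = {AdmitDate, BedNo, Dosage, Drug, Insurer, PatientID, Ward} covers every attribute.
{Drug, PatientID} is a candidate key since {Drug, PatientID}⁺ = {AdmitDate, BedNo, Dosage, Drug, Insurer, PatientID, Ward} covers every attribute.
{AdmitDate, Dosage, Insurer, Ward} is a candidate key since {AdmitDate, Dosage, Insurer, Ward}⁺ = {AdmitDate, BedNo, Dosage, Drug, Insurer, PatientID, Ward} covers every attribute.
{AdmitDate, Dosage, PatientID, Ward} is a candidate key since {AdmitDate, Dosage, PatientID, Ward}⁺ = {AdmitDate, BedNo, Dosage, Drug, Insurer, PatientID, Ward} covers every attribute.
Any other superkey properly contains one of these, so there are no further candidate keys.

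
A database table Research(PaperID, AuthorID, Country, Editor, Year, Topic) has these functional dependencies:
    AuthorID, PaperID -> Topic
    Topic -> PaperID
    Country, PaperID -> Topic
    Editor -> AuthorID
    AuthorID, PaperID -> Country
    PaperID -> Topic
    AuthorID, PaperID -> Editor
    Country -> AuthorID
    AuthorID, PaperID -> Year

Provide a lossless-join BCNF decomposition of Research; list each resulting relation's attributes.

{AuthorID, Editor}; {Country, Editor, Topic, Year}; {PaperID, Topic}

Candidate keys of the original relation: {AuthorID, PaperID}, {AuthorID, Topic}, {Country, PaperID}, {Country, Topic}, {Editor, PaperID}, {Editor, Topic}.
Within {AuthorID, Country, Editor, PaperID, Topic, Year}: {Topic}⁺ ∩ {AuthorID, Country, Editor, PaperID, Topic, Year} = {PaperID, Topic}, not the whole set, so Topic -> PaperID violates BCNF; decompose into {PaperID, Topic} and {AuthorID, Country, Editor, Topic, Year}.
{PaperID, Topic} is in BCNF.
Within {AuthorID, Country, Editor, Topic, Year}: {Editor}⁺ ∩ {AuthorID, Country, Editor, Topic, Year} = {AuthorID, Editor}, not the whole set, so Editor -> AuthorID violates BCNF; decompose into {AuthorID, Editor} and {Country, Editor, Topic, Year}.
{AuthorID, Editor} is in BCNF.
{Country, Editor, Topic, Year} is in BCNF.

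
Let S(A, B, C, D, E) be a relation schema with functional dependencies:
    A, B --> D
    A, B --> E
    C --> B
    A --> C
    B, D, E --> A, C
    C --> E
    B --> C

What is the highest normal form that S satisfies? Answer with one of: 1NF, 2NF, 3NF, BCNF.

1NF

Candidate keys: {A}, {B, D}, {C, D}. Prime attributes: {A, B, C, D}.
For C --> B we have {C}⁺ = {B, C, E}; {C} is not a superkey, so BCNF fails.
C --> E determines the non-prime attribute {E} from a non-superkey — 3NF is violated.
{B} is a proper subset of the key {B, D}, and {B}⁺ contains the non-prime attribute {E} — a partial dependency, so 2NF is violated.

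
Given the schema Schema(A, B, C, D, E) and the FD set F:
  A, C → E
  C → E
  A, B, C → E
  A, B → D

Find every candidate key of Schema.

{A, B, C}

Attributes never on any right-hand side: {A, B, C} — every candidate key must contain all of them.
{A, B, C} is a candidate key since {A, B, C}⁺ = {A, B, C, D, E} covers every attribute.
No other minimal set has full closure, so this is the only candidate key.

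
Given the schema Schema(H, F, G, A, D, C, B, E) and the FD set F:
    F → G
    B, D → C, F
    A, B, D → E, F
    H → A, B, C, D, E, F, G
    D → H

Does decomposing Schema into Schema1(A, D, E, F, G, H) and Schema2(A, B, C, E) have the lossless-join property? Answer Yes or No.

No

The shared attributes are {A, E} and {A, E}⁺ = {A, E}.
Neither Schema1 nor Schema2 is contained in that closure, so the decomposition is lossy.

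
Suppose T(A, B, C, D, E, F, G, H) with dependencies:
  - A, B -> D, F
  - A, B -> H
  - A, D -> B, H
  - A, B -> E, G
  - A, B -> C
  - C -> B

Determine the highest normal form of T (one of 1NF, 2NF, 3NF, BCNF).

3NF

Candidate keys: {A, B}, {A, C}, {A, D}. Prime attributes: {A, B, C, D}.
C -> B: {C}⁺ = {B, C}, which is not all of the attributes, so the left side is not a superkey — BCNF is violated.
Since {B} ⊆ prime attributes and every other non-superkey FD also has a prime right side, the schema is in 3NF.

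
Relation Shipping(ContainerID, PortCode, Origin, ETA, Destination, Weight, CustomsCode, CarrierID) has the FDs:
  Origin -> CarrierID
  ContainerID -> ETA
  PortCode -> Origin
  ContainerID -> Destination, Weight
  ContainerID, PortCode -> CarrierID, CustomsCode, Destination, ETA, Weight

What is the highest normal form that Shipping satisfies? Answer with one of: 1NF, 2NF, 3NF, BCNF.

1NF

Candidate key: {ContainerID, PortCode}. Prime attributes: {ContainerID, PortCode}.
For Origin -> CarrierID we have {Origin}⁺ = {CarrierID, Origin}; {Origin} is not a superkey, so BCNF fails.
Origin -> CarrierID determines the non-prime attribute {CarrierID} from a non-superkey — 3NF is violated.
Since {ContainerID} ⊂ {ContainerID, PortCode} and {ContainerID}⁺ ⊇ {Destination, ETA, Weight} with {Destination, ETA, Weight} non-prime, there is a partial dependency; 2NF fails.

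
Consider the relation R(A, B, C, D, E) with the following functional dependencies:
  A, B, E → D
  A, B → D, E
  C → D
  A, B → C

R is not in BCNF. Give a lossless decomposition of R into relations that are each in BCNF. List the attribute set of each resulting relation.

Candidate key of the original relation: {A, B}.
In {A, B, C, D, E}, {C} is not a superkey ({C}⁺ restricted to this set is {C, D}), so split on C → D into {C, D} and {A, B, C, E}.
{C, D}: every determinant is a superkey — BCNF.
{A, B, C, E}: every determinant is a superkey — BCNF.

{A, B, C, E}; {C, D}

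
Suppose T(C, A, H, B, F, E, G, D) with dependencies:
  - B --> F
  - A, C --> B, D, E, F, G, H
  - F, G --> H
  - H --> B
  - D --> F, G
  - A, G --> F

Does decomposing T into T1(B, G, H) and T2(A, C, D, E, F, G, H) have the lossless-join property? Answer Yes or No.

The shared attributes are {G, H} and {G, H}⁺ = {B, F, G, H}.
Since T1 ⊆ {B, F, G, H}, the intersection is a superkey of T1; the decomposition is lossless.

Yes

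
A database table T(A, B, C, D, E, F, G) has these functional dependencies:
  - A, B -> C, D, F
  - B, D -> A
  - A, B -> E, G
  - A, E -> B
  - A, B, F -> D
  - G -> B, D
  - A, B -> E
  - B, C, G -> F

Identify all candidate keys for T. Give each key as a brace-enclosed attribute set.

{G} is a candidate key since {G}⁺ = {A, B, C, D, E, F, G} covers every attribute.
{A, B} is a candidate key since {A, B}⁺ = {A, B, C, D, E, F, G} covers every attribute.
{A, E} is a candidate key since {A, E}⁺ = {A, B, C, D, E, F, G} covers every attribute.
{B, D} is a candidate key since {B, D}⁺ = {A, B, C, D, E, F, G} covers every attribute.
No proper subset of any of these is a key, and no other minimal superkey exists.

{A, B}, {A, E}, {B, D}, {G}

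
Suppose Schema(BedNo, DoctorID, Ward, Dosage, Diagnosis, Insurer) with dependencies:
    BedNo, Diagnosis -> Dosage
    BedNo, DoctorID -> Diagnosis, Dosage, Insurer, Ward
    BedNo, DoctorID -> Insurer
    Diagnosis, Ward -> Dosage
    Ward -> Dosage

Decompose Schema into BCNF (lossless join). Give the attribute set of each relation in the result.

{BedNo, Diagnosis, DoctorID, Insurer, Ward}; {BedNo, Diagnosis, Dosage}

Candidate key of the original relation: {BedNo, DoctorID}.
In {BedNo, Diagnosis, DoctorID, Dosage, Insurer, Ward}, {BedNo, Diagnosis} is not a superkey ({BedNo, Diagnosis}⁺ restricted to this set is {BedNo, Diagnosis, Dosage}), so split on BedNo, Diagnosis -> Dosage into {BedNo, Diagnosis, Dosage} and {BedNo, Diagnosis, DoctorID, Insurer, Ward}.
{BedNo, Diagnosis, Dosage}: every determinant is a superkey — BCNF.
{BedNo, Diagnosis, DoctorID, Insurer, Ward}: every determinant is a superkey — BCNF.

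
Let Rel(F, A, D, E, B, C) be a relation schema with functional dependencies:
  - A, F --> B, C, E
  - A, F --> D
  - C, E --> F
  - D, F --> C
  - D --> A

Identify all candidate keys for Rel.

{A, C, E}, {A, F}, {C, D, E}, {D, F}

{A, F} is a candidate key since {A, F}⁺ = {A, B, C, D, E, F} covers every attribute.
{D, F} is a candidate key since {D, F}⁺ = {A, B, C, D, E, F} covers every attribute.
{A, C, E} is a candidate key since {A, C, E}⁺ = {A, B, C, D, E, F} covers every attribute.
{C, D, E} is a candidate key since {C, D, E}⁺ = {A, B, C, D, E, F} covers every attribute.
Any other superkey properly contains one of these, so there are no further candidate keys.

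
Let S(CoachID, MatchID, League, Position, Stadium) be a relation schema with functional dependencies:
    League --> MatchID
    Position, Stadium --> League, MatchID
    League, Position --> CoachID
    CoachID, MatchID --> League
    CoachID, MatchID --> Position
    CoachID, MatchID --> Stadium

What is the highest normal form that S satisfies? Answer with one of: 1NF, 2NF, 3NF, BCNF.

3NF

Candidate keys: {CoachID, League}, {CoachID, MatchID}, {League, Position}, {Position, Stadium}. Prime attributes: {CoachID, League, MatchID, Position, Stadium}.
League --> MatchID: {League}⁺ = {League, MatchID}, which is not all of the attributes, so the left side is not a superkey — BCNF is violated.
But every attribute on its right side ({MatchID}) is prime, and the same holds for every other non-superkey FD, so 3NF still holds.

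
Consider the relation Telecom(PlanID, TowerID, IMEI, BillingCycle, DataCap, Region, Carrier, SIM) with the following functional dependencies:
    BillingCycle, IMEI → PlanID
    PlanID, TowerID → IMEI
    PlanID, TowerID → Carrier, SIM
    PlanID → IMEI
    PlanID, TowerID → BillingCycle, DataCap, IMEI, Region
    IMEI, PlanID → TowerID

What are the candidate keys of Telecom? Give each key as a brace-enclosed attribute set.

{PlanID}⁺ = {BillingCycle, Carrier, DataCap, IMEI, PlanID, Region, SIM, TowerID}, which is every attribute, so {PlanID} is a candidate key.
{BillingCycle, IMEI}⁺ = {BillingCycle, Carrier, DataCap, IMEI, PlanID, Region, SIM, TowerID}, which is every attribute, so {BillingCycle, IMEI} is a candidate key.
Any other superkey properly contains one of these, so there are no further candidate keys.

{BillingCycle, IMEI}, {PlanID}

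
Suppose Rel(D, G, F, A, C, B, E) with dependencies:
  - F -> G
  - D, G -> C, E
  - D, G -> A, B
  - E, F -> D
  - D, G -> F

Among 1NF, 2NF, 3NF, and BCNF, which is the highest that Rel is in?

3NF

Candidate keys: {D, F}, {D, G}, {E, F}. Prime attributes: {D, E, F, G}.
For F -> G we have {F}⁺ = {F, G}; {F} is not a superkey, so BCNF fails.
Its right-hand attributes {G} are all prime, as are those of every other non-superkey FD — the relation is in 3NF.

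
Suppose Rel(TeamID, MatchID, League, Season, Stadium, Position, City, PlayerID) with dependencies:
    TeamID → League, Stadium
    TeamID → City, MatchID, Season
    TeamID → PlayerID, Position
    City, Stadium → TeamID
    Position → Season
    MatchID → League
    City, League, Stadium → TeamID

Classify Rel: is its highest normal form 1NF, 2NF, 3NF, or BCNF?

2NF

Candidate keys: {City, Stadium}, {TeamID}. Prime attributes: {City, Stadium, TeamID}.
Position → Season: {Position}⁺ = {Position, Season}, which is not all of the attributes, so the left side is not a superkey — BCNF is violated.
Because {Season} is non-prime and the left side of Position → Season is not a superkey, the relation is not in 3NF.
No non-prime attribute depends on a proper subset of any candidate key, so 2NF holds.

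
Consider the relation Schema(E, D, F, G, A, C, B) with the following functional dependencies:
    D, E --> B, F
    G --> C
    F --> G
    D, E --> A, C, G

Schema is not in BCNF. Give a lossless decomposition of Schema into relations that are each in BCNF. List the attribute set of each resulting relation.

Candidate key of the original relation: {D, E}.
In {A, B, C, D, E, F, G}, {G} is not a superkey ({G}⁺ restricted to this set is {C, G}), so split on G --> C into {C, G} and {A, B, D, E, F, G}.
{C, G} is in BCNF.
In {A, B, D, E, F, G}, {F} is not a superkey ({F}⁺ restricted to this set is {F, G}), so split on F --> G into {F, G} and {A, B, D, E, F}.
{F, G} is in BCNF.
{A, B, D, E, F} is in BCNF.

{A, B, D, E, F}; {C, G}; {F, G}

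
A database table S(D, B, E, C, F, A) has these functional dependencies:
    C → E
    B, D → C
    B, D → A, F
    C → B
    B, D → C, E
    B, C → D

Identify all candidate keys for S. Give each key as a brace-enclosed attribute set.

Closure of {C} is {A, B, C, D, E, F}, the whole schema; {C} is a candidate key.
Closure of {B, D} is {A, B, C, D, E, F}, the whole schema; {B, D} is a candidate key.
Any other superkey properly contains one of these, so there are no further candidate keys.

{B, D}, {C}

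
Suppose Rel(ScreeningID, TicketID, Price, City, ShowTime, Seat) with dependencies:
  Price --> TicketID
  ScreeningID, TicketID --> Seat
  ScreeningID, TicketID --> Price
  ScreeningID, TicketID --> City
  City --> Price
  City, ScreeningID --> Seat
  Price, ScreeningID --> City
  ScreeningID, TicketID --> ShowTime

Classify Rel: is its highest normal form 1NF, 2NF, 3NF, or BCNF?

Candidate keys: {City, ScreeningID}, {Price, ScreeningID}, {ScreeningID, TicketID}. Prime attributes: {City, Price, ScreeningID, TicketID}.
Price --> TicketID breaks BCNF: {Price}⁺ = {Price, TicketID}, so {Price} is not a superkey.
Since {TicketID} ⊆ prime attributes and every other non-superkey FD also has a prime right side, the schema is in 3NF.

3NF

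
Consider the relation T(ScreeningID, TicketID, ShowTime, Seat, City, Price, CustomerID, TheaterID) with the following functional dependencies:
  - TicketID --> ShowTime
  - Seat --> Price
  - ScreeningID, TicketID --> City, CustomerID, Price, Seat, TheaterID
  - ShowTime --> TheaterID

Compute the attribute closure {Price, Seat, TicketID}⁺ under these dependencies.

{Price, Seat, ShowTime, TheaterID, TicketID}

Start with {Price, Seat, TicketID}.
TicketID --> ShowTime applies; add {ShowTime} → now {Price, Seat, ShowTime, TicketID}.
ShowTime --> TheaterID applies; add {TheaterID} → now {Price, Seat, ShowTime, TheaterID, TicketID}.
No further FD applies.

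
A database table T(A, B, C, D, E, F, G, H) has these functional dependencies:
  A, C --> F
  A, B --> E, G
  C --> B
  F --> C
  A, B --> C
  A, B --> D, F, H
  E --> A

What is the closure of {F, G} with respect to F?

Start with {F, G}.
F --> C applies; add {C} → now {C, F, G}.
C --> B applies; add {B} → now {B, C, F, G}.
No further FD applies.

{B, C, F, G}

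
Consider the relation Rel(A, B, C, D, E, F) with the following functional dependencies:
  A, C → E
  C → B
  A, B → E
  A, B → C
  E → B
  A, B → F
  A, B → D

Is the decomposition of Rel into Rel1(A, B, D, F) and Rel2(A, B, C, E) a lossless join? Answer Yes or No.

Yes

The shared attributes are {A, B} and {A, B}⁺ = {A, B, C, D, E, F}.
This includes all of Rel1, so the common attributes are a superkey of Rel1 — the join is lossless.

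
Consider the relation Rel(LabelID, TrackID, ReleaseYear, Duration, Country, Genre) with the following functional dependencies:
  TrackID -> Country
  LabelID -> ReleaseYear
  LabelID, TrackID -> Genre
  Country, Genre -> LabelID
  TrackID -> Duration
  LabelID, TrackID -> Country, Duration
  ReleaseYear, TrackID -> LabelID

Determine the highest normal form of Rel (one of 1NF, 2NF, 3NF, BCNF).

Candidate keys: {Genre, TrackID}, {LabelID, TrackID}, {ReleaseYear, TrackID}. Prime attributes: {Genre, LabelID, ReleaseYear, TrackID}.
For TrackID -> Country we have {TrackID}⁺ = {Country, Duration, TrackID}; {TrackID} is not a superkey, so BCNF fails.
TrackID -> Country determines the non-prime attribute {Country} from a non-superkey — 3NF is violated.
Since {TrackID} ⊂ {Genre, TrackID} and {TrackID}⁺ ⊇ {Country, Duration} with {Country, Duration} non-prime, there is a partial dependency; 2NF fails.

1NF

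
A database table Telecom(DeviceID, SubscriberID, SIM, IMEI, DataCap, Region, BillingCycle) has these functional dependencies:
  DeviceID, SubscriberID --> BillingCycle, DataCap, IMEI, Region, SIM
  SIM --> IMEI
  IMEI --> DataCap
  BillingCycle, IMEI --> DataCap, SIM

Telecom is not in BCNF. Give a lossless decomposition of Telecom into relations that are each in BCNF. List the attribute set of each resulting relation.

Candidate key of the original relation: {DeviceID, SubscriberID}.
Within {BillingCycle, DataCap, DeviceID, IMEI, Region, SIM, SubscriberID}: {SIM}⁺ ∩ {BillingCycle, DataCap, DeviceID, IMEI, Region, SIM, SubscriberID} = {DataCap, IMEI, SIM}, not the whole set, so SIM --> DataCap, IMEI violates BCNF; decompose into {DataCap, IMEI, SIM} and {BillingCycle, DeviceID, Region, SIM, SubscriberID}.
Within {DataCap, IMEI, SIM}: {IMEI}⁺ ∩ {DataCap, IMEI, SIM} = {DataCap, IMEI}, not the whole set, so IMEI --> DataCap violates BCNF; decompose into {DataCap, IMEI} and {IMEI, SIM}.
{DataCap, IMEI}: every determinant is a superkey — BCNF.
{IMEI, SIM}: every determinant is a superkey — BCNF.
{BillingCycle, DeviceID, Region, SIM, SubscriberID}: every determinant is a superkey — BCNF.

{BillingCycle, DeviceID, Region, SIM, SubscriberID}; {DataCap, IMEI}; {IMEI, SIM}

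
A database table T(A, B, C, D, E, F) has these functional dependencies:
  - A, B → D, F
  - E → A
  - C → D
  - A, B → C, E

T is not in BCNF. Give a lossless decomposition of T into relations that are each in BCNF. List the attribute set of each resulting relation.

Candidate keys of the original relation: {A, B}, {B, E}.
{A, B, C, D, E, F}: {E} determines {A, E} here but is not a superkey — split on E → A, giving {A, E} and {B, C, D, E, F}.
{A, E}: every determinant is a superkey — BCNF.
{B, C, D, E, F}: {C} determines {C, D} here but is not a superkey — split on C → D, giving {C, D} and {B, C, E, F}.
{C, D}: every determinant is a superkey — BCNF.
{B, C, E, F}: every determinant is a superkey — BCNF.

{A, E}; {B, C, E, F}; {C, D}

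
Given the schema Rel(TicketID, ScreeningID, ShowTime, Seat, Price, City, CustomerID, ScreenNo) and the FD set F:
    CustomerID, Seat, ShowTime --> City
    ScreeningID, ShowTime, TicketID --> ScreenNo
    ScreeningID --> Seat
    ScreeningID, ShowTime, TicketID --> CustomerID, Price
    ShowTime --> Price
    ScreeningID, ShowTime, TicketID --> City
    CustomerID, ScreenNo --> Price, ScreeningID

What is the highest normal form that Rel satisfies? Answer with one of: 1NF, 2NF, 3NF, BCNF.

Candidate keys: {CustomerID, ScreenNo, ShowTime, TicketID}, {ScreeningID, ShowTime, TicketID}. Prime attributes: {CustomerID, ScreenNo, ScreeningID, ShowTime, TicketID}.
CustomerID, Seat, ShowTime --> City breaks BCNF: {CustomerID, Seat, ShowTime}⁺ = {City, CustomerID, Price, Seat, ShowTime}, so {CustomerID, Seat, ShowTime} is not a superkey.
Because {City} is non-prime and the left side of CustomerID, Seat, ShowTime --> City is not a superkey, the relation is not in 3NF.
{ScreeningID} is a proper subset of the key {ScreeningID, ShowTime, TicketID}, and {ScreeningID}⁺ contains the non-prime attribute {Seat} — a partial dependency, so 2NF is violated.

1NF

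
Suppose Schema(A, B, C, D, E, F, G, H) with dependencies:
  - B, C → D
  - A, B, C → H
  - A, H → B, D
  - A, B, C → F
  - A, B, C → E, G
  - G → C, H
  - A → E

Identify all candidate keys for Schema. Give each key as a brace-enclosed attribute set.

{A} never appears on the right of any FD, so every key must include it.
{A, G}⁺ = {A, B, C, D, E, F, G, H} — all of the relation — so {A, G} is a candidate key.
{A, B, C}⁺ = {A, B, C, D, E, F, G, H} — all of the relation — so {A, B, C} is a candidate key.
{A, C, H}⁺ = {A, B, C, D, E, F, G, H} — all of the relation — so {A, C, H} is a candidate key.
These are minimal and exhaustive — every other superkey contains one of them.

{A, B, C}, {A, C, H}, {A, G}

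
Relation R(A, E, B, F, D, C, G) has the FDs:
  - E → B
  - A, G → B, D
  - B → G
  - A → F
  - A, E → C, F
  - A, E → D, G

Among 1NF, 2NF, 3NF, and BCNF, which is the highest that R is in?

1NF

Candidate key: {A, E}. Prime attributes: {A, E}.
E → B breaks BCNF: {E}⁺ = {B, E, G}, so {E} is not a superkey.
E → B has non-prime {B} on the right and a non-superkey on the left, so 3NF fails.
The proper key subset {A} of {A, E} determines non-prime {F}, so the relation is not even in 2NF.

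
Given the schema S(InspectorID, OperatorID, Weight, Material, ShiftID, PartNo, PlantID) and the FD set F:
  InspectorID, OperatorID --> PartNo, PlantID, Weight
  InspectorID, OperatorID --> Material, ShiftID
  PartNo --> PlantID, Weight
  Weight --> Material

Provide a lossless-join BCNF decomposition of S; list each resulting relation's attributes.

Candidate key of the original relation: {InspectorID, OperatorID}.
In {InspectorID, Material, OperatorID, PartNo, PlantID, ShiftID, Weight}, {PartNo} is not a superkey ({PartNo}⁺ restricted to this set is {Material, PartNo, PlantID, Weight}), so split on PartNo --> Material, PlantID, Weight into {Material, PartNo, PlantID, Weight} and {InspectorID, OperatorID, PartNo, ShiftID}.
In {Material, PartNo, PlantID, Weight}, {Weight} is not a superkey ({Weight}⁺ restricted to this set is {Material, Weight}), so split on Weight --> Material into {Material, Weight} and {PartNo, PlantID, Weight}.
{Material, Weight} is in BCNF.
{PartNo, PlantID, Weight} is in BCNF.
{InspectorID, OperatorID, PartNo, ShiftID} is in BCNF.

{InspectorID, OperatorID, PartNo, ShiftID}; {Material, Weight}; {PartNo, PlantID, Weight}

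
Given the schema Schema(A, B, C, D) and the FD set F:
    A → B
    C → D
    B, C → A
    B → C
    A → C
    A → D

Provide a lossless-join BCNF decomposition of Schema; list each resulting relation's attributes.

{A, B, C}; {C, D}

Candidate keys of the original relation: {A}, {B}.
In {A, B, C, D}, {C} is not a superkey ({C}⁺ restricted to this set is {C, D}), so split on C → D into {C, D} and {A, B, C}.
{C, D}: every determinant is a superkey — BCNF.
{A, B, C}: every determinant is a superkey — BCNF.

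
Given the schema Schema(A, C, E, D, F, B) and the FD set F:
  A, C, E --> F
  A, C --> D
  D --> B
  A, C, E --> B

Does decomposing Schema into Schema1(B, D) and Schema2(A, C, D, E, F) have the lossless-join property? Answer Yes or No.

Yes

Schema1 ∩ Schema2 = {D}; its closure under F is {B, D}.
Schema1 is contained in that closure, so Schema1 ∩ Schema2 --> Schema1 holds and the join is lossless.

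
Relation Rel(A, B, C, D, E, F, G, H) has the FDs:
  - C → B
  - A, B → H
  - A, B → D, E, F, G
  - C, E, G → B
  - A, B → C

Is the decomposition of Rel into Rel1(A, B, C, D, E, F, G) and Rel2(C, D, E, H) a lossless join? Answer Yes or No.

Rel1 ∩ Rel2 = {C, D, E}; its closure under F is {B, C, D, E}.
Neither Rel1 nor Rel2 is contained in that closure, so the decomposition is lossy.

No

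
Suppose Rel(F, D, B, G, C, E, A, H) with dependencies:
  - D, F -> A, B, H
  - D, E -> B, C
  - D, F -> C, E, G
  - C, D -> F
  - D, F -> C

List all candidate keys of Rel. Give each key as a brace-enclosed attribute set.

{C, D}, {D, E}, {D, F}

No FD produces {D}, so it must be in every candidate key.
Closure of {C, D} is {A, B, C, D, E, F, G, H}, the whole schema; {C, D} is a candidate key.
Closure of {D, E} is {A, B, C, D, E, F, G, H}, the whole schema; {D, E} is a candidate key.
Closure of {D, F} is {A, B, C, D, E, F, G, H}, the whole schema; {D, F} is a candidate key.
These are minimal and exhaustive — every other superkey contains one of them.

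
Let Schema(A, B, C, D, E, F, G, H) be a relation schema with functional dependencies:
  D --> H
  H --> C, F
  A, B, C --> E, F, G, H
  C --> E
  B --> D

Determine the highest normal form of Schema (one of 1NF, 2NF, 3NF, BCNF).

1NF

Candidate key: {A, B}. Prime attributes: {A, B}.
For D --> H we have {D}⁺ = {C, D, E, F, H}; {D} is not a superkey, so BCNF fails.
D --> H determines the non-prime attribute {H} from a non-superkey — 3NF is violated.
Since {B} ⊂ {A, B} and {B}⁺ ⊇ {C, D, E, F, H} with {C, D, E, F, H} non-prime, there is a partial dependency; 2NF fails.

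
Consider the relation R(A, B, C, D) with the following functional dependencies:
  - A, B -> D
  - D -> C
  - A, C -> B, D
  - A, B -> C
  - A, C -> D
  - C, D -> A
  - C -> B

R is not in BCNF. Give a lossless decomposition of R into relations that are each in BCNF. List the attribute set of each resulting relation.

Candidate keys of the original relation: {A, B}, {A, C}, {D}.
In {A, B, C, D}, {C} is not a superkey ({C}⁺ restricted to this set is {B, C}), so split on C -> B into {B, C} and {A, C, D}.
{B, C} is in BCNF.
{A, C, D} is in BCNF.

{A, C, D}; {B, C}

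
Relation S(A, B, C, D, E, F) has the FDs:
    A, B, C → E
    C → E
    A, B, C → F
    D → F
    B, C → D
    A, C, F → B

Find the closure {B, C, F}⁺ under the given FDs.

{B, C, D, E, F}

Start with {B, C, F}.
C → E applies; add {E} → now {B, C, E, F}.
B, C → D applies; add {D} → now {B, C, D, E, F}.
No further FD applies.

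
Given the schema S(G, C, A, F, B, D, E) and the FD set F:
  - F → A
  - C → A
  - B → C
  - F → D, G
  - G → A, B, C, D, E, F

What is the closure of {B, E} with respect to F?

Start with {B, E}.
B → C applies; add {C} → now {B, C, E}.
C → A applies; add {A} → now {A, B, C, E}.
No further FD applies.

{A, B, C, E}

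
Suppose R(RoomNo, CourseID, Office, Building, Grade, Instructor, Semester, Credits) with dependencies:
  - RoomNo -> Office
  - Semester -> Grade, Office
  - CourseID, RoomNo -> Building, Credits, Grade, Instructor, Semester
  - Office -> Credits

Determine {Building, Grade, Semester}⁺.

Start with {Building, Grade, Semester}.
Semester -> Grade, Office applies; add {Office} → now {Building, Grade, Office, Semester}.
Office -> Credits applies; add {Credits} → now {Building, Credits, Grade, Office, Semester}.
No further FD applies.

{Building, Credits, Grade, Office, Semester}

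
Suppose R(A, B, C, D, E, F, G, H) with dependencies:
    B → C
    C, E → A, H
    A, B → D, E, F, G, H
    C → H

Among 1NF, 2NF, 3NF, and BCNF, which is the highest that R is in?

1NF

Candidate keys: {A, B}, {B, E}. Prime attributes: {A, B, E}.
For B → C we have {B}⁺ = {B, C, H}; {B} is not a superkey, so BCNF fails.
B → C has non-prime {C} on the right and a non-superkey on the left, so 3NF fails.
Since {B} ⊂ {A, B} and {B}⁺ ⊇ {C, H} with {C, H} non-prime, there is a partial dependency; 2NF fails.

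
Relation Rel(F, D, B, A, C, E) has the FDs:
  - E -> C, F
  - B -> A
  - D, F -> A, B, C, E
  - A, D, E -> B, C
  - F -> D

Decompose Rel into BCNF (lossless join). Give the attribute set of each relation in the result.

{A, B}; {B, C, D, E, F}

Candidate keys of the original relation: {E}, {F}.
Within {A, B, C, D, E, F}: {B}⁺ ∩ {A, B, C, D, E, F} = {A, B}, not the whole set, so B -> A violates BCNF; decompose into {A, B} and {B, C, D, E, F}.
{A, B} has no BCNF violation.
{B, C, D, E, F} has no BCNF violation.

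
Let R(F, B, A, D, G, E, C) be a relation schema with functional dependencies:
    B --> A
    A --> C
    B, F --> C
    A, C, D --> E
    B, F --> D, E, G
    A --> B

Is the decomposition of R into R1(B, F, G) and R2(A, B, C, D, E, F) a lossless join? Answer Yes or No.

Yes

The shared attributes are {B, F} and {B, F}⁺ = {A, B, C, D, E, F, G}.
R1 is contained in that closure, so R1 ∩ R2 --> R1 holds and the join is lossless.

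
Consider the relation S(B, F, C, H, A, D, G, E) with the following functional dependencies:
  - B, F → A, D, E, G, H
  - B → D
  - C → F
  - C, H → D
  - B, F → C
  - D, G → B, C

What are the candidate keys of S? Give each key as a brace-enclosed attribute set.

{B, C}⁺ = {A, B, C, D, E, F, G, H} — all of the relation — so {B, C} is a candidate key.
{B, F}⁺ = {A, B, C, D, E, F, G, H} — all of the relation — so {B, F} is a candidate key.
{B, G}⁺ = {A, B, C, D, E, F, G, H} — all of the relation — so {B, G} is a candidate key.
{D, G}⁺ = {A, B, C, D, E, F, G, H} — all of the relation — so {D, G} is a candidate key.
{C, G, H}⁺ = {A, B, C, D, E, F, G, H} — all of the relation — so {C, G, H} is a candidate key.
Any other superkey properly contains one of these, so there are no further candidate keys.

{B, C}, {B, F}, {B, G}, {C, G, H}, {D, G}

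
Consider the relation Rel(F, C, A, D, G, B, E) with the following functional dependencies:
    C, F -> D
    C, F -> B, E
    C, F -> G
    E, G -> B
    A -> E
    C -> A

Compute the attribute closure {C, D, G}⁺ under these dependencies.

{A, B, C, D, E, G}

Start with {C, D, G}.
C -> A applies; add {A} → now {A, C, D, G}.
A -> E applies; add {E} → now {A, C, D, E, G}.
E, G -> B applies; add {B} → now {A, B, C, D, E, G}.
No further FD applies.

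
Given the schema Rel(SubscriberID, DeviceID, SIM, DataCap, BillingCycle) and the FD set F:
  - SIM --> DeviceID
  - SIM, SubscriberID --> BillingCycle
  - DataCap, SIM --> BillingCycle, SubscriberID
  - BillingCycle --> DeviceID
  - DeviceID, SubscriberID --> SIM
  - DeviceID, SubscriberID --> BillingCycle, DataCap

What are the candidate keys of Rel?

{BillingCycle, SubscriberID}, {DataCap, SIM}, {DeviceID, SubscriberID}, {SIM, SubscriberID}

{BillingCycle, SubscriberID} is a candidate key since {BillingCycle, SubscriberID}⁺ = {BillingCycle, DataCap, DeviceID, SIM, SubscriberID} covers every attribute.
{DataCap, SIM} is a candidate key since {DataCap, SIM}⁺ = {BillingCycle, DataCap, DeviceID, SIM, SubscriberID} covers every attribute.
{DeviceID, SubscriberID} is a candidate key since {DeviceID, SubscriberID}⁺ = {BillingCycle, DataCap, DeviceID, SIM, SubscriberID} covers every attribute.
{SIM, SubscriberID} is a candidate key since {SIM, SubscriberID}⁺ = {BillingCycle, DataCap, DeviceID, SIM, SubscriberID} covers every attribute.
These are minimal and exhaustive — every other superkey contains one of them.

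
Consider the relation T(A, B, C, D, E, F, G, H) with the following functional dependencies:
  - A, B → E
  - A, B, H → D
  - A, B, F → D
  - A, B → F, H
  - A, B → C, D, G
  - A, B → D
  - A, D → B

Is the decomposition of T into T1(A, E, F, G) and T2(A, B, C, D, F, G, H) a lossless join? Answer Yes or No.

The shared attributes are {A, F, G} and {A, F, G}⁺ = {A, F, G}.
Neither T1 nor T2 is contained in that closure, so the decomposition is lossy.

No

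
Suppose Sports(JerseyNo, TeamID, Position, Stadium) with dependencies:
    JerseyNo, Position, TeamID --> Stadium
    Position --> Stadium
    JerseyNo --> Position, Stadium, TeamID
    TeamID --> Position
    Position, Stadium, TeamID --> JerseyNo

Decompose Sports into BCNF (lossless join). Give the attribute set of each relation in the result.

{JerseyNo, Position, TeamID}; {Position, Stadium}

Candidate keys of the original relation: {JerseyNo}, {TeamID}.
Within {JerseyNo, Position, Stadium, TeamID}: {Position}⁺ ∩ {JerseyNo, Position, Stadium, TeamID} = {Position, Stadium}, not the whole set, so Position --> Stadium violates BCNF; decompose into {Position, Stadium} and {JerseyNo, Position, TeamID}.
{Position, Stadium} has no BCNF violation.
{JerseyNo, Position, TeamID} has no BCNF violation.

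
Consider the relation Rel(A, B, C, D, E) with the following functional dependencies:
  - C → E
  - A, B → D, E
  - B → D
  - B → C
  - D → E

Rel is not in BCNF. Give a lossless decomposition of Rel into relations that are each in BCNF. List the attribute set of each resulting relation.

{A, B}; {B, C, D}; {C, E}

Candidate key of the original relation: {A, B}.
Within {A, B, C, D, E}: {C}⁺ ∩ {A, B, C, D, E} = {C, E}, not the whole set, so C → E violates BCNF; decompose into {C, E} and {A, B, C, D}.
{C, E} has no BCNF violation.
Within {A, B, C, D}: {B}⁺ ∩ {A, B, C, D} = {B, C, D}, not the whole set, so B → C, D violates BCNF; decompose into {B, C, D} and {A, B}.
{B, C, D} has no BCNF violation.
{A, B} has no BCNF violation.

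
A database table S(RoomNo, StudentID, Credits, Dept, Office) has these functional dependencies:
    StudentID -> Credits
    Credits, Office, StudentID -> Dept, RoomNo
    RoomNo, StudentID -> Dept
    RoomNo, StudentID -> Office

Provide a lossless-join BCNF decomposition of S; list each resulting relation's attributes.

Candidate keys of the original relation: {Office, StudentID}, {RoomNo, StudentID}.
Within {Credits, Dept, Office, RoomNo, StudentID}: {StudentID}⁺ ∩ {Credits, Dept, Office, RoomNo, StudentID} = {Credits, StudentID}, not the whole set, so StudentID -> Credits violates BCNF; decompose into {Credits, StudentID} and {Dept, Office, RoomNo, StudentID}.
{Credits, StudentID} has no BCNF violation.
{Dept, Office, RoomNo, StudentID} has no BCNF violation.

{Credits, StudentID}; {Dept, Office, RoomNo, StudentID}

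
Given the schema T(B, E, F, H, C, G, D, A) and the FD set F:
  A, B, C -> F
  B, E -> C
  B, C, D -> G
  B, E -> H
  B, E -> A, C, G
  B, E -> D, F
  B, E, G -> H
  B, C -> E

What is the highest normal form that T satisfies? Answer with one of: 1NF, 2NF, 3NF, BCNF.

BCNF

Candidate keys: {B, C}, {B, E}. Prime attributes: {B, C, E}.
Each dependency's left side is a superkey — BCNF holds.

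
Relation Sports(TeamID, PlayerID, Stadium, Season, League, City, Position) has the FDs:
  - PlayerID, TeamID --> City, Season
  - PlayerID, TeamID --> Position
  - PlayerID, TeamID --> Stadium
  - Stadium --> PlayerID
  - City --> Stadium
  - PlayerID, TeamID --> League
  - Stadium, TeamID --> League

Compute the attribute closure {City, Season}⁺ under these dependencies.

Start with {City, Season}.
City --> Stadium applies; add {Stadium} → now {City, Season, Stadium}.
Stadium --> PlayerID applies; add {PlayerID} → now {City, PlayerID, Season, Stadium}.
No further FD applies.

{City, PlayerID, Season, Stadium}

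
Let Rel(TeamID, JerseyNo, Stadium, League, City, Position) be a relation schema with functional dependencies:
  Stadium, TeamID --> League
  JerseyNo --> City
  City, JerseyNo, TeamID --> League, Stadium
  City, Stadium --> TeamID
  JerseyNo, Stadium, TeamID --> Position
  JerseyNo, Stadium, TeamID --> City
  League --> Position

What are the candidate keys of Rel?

No FD produces {JerseyNo}, so it must be in every candidate key.
{JerseyNo, Stadium}⁺ = {City, JerseyNo, League, Position, Stadium, TeamID}, which is every attribute, so {JerseyNo, Stadium} is a candidate key.
{JerseyNo, TeamID}⁺ = {City, JerseyNo, League, Position, Stadium, TeamID}, which is every attribute, so {JerseyNo, TeamID} is a candidate key.
No proper subset of any of these is a key, and no other minimal superkey exists.

{JerseyNo, Stadium}, {JerseyNo, TeamID}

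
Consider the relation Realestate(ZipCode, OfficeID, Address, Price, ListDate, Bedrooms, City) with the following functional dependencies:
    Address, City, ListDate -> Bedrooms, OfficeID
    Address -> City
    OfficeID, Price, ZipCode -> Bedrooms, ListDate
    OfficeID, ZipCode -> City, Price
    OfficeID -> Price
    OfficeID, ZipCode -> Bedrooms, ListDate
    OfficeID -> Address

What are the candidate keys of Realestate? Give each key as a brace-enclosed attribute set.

No FD produces {ZipCode}, so it must be in every candidate key.
Closure of {OfficeID, ZipCode} is {Address, Bedrooms, City, ListDate, OfficeID, Price, ZipCode}, the whole schema; {OfficeID, ZipCode} is a candidate key.
Closure of {Address, ListDate, ZipCode} is {Address, Bedrooms, City, ListDate, OfficeID, Price, ZipCode}, the whole schema; {Address, ListDate, ZipCode} is a candidate key.
No proper subset of any of these is a key, and no other minimal superkey exists.

{Address, ListDate, ZipCode}, {OfficeID, ZipCode}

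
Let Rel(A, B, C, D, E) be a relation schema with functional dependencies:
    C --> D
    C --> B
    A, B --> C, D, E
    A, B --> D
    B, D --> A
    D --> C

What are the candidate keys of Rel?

{C}⁺ = {A, B, C, D, E} — all of the relation — so {C} is a candidate key.
{D}⁺ = {A, B, C, D, E} — all of the relation — so {D} is a candidate key.
{A, B}⁺ = {A, B, C, D, E} — all of the relation — so {A, B} is a candidate key.
These are minimal and exhaustive — every other superkey contains one of them.

{A, B}, {C}, {D}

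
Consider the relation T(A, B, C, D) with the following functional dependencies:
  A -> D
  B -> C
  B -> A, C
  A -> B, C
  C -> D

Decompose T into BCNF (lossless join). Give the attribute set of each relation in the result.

{A, B, C}; {C, D}

Candidate keys of the original relation: {A}, {B}.
{A, B, C, D}: {C} determines {C, D} here but is not a superkey — split on C -> D, giving {C, D} and {A, B, C}.
{C, D} has no BCNF violation.
{A, B, C} has no BCNF violation.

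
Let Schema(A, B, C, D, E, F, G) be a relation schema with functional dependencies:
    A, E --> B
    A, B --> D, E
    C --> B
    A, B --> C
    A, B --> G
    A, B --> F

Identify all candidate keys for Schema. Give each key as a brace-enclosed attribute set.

{A, B}, {A, C}, {A, E}

No FD produces {A}, so it must be in every candidate key.
{A, B}⁺ = {A, B, C, D, E, F, G}, which is every attribute, so {A, B} is a candidate key.
{A, C}⁺ = {A, B, C, D, E, F, G}, which is every attribute, so {A, C} is a candidate key.
{A, E}⁺ = {A, B, C, D, E, F, G}, which is every attribute, so {A, E} is a candidate key.
No proper subset of any of these is a key, and no other minimal superkey exists.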